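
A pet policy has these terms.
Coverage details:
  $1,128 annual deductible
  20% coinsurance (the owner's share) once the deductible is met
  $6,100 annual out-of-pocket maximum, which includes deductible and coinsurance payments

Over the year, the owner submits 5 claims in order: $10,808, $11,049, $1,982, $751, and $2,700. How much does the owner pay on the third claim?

$396.40

Claim 1 ($10,808): $1,128 finishes the deductible; $9,680 goes to coinsurance; coinsurance $9,680 × 20% = $1,936. Cost to owner: $3,064. OOP to date $3,064.
Claim 2 ($11,049): 20% coinsurance on $11,049 = $2,209.80. Owner pays $2,209.80; OOP now $5,273.80.
Claim 3 ($1,982): deductible met; 20% of $1,982 = $396.40. Owner pays $396.40; OOP now $5,670.20.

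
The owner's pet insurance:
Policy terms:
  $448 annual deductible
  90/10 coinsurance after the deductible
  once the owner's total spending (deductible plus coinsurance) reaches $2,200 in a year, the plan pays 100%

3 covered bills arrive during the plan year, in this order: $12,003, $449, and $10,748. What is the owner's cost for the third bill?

Claim 1 ($12,003): $448 finishes the deductible; $11,555 goes to coinsurance; owner's 10% is $1,155.50. Cost to owner: $1,603.50. OOP to date $1,603.50.
Claim 2 ($449): deductible already satisfied, so owner's share is 10% × $449 = $44.90. Owner pays $44.90; OOP now $1,648.40.
Claim 3 ($10,748): deductible already satisfied, so owner's share is 10% × $10,748 = $1,074.80. OOP would hit $2,723.20 > $2,200, so the cap limits the owner to $2,200 − $1,648.40 = $551.60.

$551.60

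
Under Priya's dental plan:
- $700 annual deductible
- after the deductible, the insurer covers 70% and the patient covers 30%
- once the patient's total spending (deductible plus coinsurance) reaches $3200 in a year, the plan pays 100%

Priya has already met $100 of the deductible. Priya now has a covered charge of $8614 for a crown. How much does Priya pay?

$3004.20

$100 of the $700 deductible is already met, leaving $600.
That leaves $8614 − $600 = $8014 for coinsurance.
30% of $8014 = $2404.20 falls to the patient.
So the patient owes $600 + $2404.20 = $3004.20 before any cap.
Year-to-date out-of-pocket becomes $100 + $3004.20 = $3104.20, still under the $3200 maximum, so no cap applies.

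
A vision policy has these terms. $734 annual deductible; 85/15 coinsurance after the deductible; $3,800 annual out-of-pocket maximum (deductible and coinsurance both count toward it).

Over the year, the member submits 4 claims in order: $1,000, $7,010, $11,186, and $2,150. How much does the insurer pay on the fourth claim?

$1,853.30

Claim 1 ($1,000): deductible takes $734, $266 remains; coinsurance $266 × 15% = $39.90. Cost to member: $773.90. OOP to date $773.90. Insurer: $1,000 − $773.90 = $226.10.
Claim 2 ($7,010): deductible already satisfied, so member's share is 15% × $7,010 = $1,051.50. Cost to member: $1,051.50. OOP to date $1,825.40. Plan pays $7,010 − $1,051.50 = $5,958.50.
Claim 3 ($11,186): deductible met; 15% of $11,186 = $1,677.90. Member pays $1,677.90; OOP now $3,503.30. Plan pays $11,186 − $1,677.90 = $9,508.10.
Claim 4 ($2,150): deductible met; 15% of $2,150 = $322.50. OOP would hit $3,825.80 > $3,800, so the cap limits the member to $3,800 − $3,503.30 = $296.70. Plan pays $2,150 − $296.70 = $1,853.30.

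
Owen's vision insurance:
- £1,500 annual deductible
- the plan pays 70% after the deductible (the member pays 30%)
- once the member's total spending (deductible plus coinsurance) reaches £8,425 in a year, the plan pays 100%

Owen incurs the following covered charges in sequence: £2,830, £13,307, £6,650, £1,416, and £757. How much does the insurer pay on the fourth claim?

Claim 1 — £2,830: £1,500 to deductible, leaving £1,330; coinsurance £1,330 × 30% = £399. Member owes £1,899 (running OOP £1,899). Insurer: £2,830 − £1,899 = £931.
Claim 2 — £13,307: deductible already satisfied, so member's share is 30% × £13,307 = £3,992.10. Member pays £3,992.10; OOP now £5,891.10. Plan pays £13,307 − £3,992.10 = £9,314.90.
Claim 3 — £6,650: 30% coinsurance on £6,650 = £1,995. Member owes £1,995 (running OOP £7,886.10). Insurer: £6,650 − £1,995 = £4,655.
Claim 4 — £1,416: deductible already satisfied, so member's share is 30% × £1,416 = £424.80. Member owes £424.80 (running OOP £8,310.90). Plan pays £1,416 − £424.80 = £991.20.

£991.20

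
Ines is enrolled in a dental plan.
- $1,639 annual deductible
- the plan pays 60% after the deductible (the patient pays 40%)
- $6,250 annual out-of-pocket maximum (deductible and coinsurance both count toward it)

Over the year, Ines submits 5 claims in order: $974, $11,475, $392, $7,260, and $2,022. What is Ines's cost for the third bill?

Bill 1, $974: entire amount goes to the deductible. Patient owes $974 (running OOP $974).
Bill 2, $11,475: deductible takes $665, $10,810 remains; patient's 40% is $4,324. Patient pays $4,989; OOP now $5,963.
Bill 3, $392: deductible already satisfied, so patient's share is 40% × $392 = $156.80. Patient pays $156.80; OOP now $6,119.80.

$156.80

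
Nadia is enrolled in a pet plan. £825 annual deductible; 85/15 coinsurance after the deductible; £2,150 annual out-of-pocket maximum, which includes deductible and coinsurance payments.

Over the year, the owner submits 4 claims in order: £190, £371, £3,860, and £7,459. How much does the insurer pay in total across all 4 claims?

£9,730

Claim 1 (£190): all of it applies to the deductible. Cost to owner: £190. OOP to date £190. Plan pays £190 − £190 = £0.
Claim 2 (£371): fully absorbed by the deductible. Cost to owner: £371. OOP to date £561. Insurer: £371 − £371 = £0.
Claim 3 (£3,860): £264 to deductible, leaving £3,596; 15% of £3,596 = £539.40. Owner owes £803.40 (running OOP £1,364.40). Plan pays £3,860 − £803.40 = £3,056.60.
Claim 4 (£7,459): 15% coinsurance on £7,459 = £1,118.85. OOP would hit £2,483.25 > £2,150, so the cap limits the owner to £2,150 − £1,364.40 = £785.60. Plan pays £7,459 − £785.60 = £6,673.40.
Insurer total = bills − owner's total = £11,880 − £2,150 = £9,730.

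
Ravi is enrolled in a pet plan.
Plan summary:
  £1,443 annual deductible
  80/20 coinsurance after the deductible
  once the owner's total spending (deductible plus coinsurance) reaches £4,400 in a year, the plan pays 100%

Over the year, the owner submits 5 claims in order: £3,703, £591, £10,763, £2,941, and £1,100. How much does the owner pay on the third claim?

Claim 1 — £3,703: £1,443 to deductible, leaving £2,260; coinsurance £2,260 × 20% = £452. Cost to owner: £1,895. OOP to date £1,895.
Claim 2 — £591: 20% coinsurance on £591 = £118.20. Cost to owner: £118.20. OOP to date £2,013.20.
Claim 3 — £10,763: deductible met; 20% of £10,763 = £2,152.60. Owner owes £2,152.60 (running OOP £4,165.80).

£2,152.60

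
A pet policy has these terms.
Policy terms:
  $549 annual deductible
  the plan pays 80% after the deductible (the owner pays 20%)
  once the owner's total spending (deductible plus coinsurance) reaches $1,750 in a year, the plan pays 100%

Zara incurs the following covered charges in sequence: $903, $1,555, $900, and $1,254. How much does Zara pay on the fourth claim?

Claim 1 — $903: $549 finishes the deductible; $354 goes to coinsurance; coinsurance $354 × 20% = $70.80. Owner owes $619.80 (running OOP $619.80).
Claim 2 — $1,555: 20% coinsurance on $1,555 = $311. Cost to owner: $311. OOP to date $930.80.
Claim 3 — $900: deductible met; 20% of $900 = $180. Owner pays $180; OOP now $1,110.80.
Claim 4 — $1,254: deductible met; 20% of $1,254 = $250.80. Cost to owner: $250.80. OOP to date $1,361.60.

$250.80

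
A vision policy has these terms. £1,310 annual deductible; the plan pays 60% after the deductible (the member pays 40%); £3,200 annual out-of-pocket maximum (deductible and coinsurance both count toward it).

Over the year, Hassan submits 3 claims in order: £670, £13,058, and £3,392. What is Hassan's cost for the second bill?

£2,530

Claim 1 (£670): fully absorbed by the deductible. Cost to member: £670. OOP to date £670.
Claim 2 (£13,058): £640 finishes the deductible; £12,418 goes to coinsurance; member's 40% is £4,967.20. Deductible plus coinsurance: £640 + £4,967.20 = £5,607.20. That would push OOP to £6,277.20, over the £3,200 cap, so member pays £3,200 − £670 = £2,530.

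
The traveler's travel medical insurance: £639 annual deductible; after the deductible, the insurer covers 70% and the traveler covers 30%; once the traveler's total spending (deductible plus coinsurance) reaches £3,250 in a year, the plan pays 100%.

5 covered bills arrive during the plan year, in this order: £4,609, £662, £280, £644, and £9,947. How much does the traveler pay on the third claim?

#1 (£4,609): deductible takes £639, £3,970 remains; traveler's 30% is £1,191. Traveler owes £1,830 (running OOP £1,830).
#2 (£662): deductible already satisfied, so traveler's share is 30% × £662 = £198.60. Traveler pays £198.60; OOP now £2,028.60.
#3 (£280): deductible met; 30% of £280 = £84. Cost to traveler: £84. OOP to date £2,112.60.

£84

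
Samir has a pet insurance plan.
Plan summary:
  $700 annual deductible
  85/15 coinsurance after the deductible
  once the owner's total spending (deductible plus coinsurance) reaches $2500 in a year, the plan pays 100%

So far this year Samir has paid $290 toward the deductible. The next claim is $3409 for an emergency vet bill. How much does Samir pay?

$859.85

$290 of the $700 deductible is already met, leaving $410.
That leaves $3409 − $410 = $2999 for coinsurance.
15% of $2999 = $449.85 falls to the owner.
So the owner owes $410 + $449.85 = $859.85 before any cap.
Year-to-date out-of-pocket becomes $290 + $859.85 = $1149.85, still under the $2500 maximum, so no cap applies.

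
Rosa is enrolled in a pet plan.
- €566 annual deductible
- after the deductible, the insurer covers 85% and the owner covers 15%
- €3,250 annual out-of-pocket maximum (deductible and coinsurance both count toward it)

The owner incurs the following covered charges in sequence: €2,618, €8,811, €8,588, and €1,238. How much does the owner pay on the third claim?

Claim 1 (€2,618): €566 finishes the deductible; €2,052 goes to coinsurance; owner's 15% is €307.80. Owner owes €873.80 (running OOP €873.80).
Claim 2 (€8,811): deductible already satisfied, so owner's share is 15% × €8,811 = €1,321.65. Cost to owner: €1,321.65. OOP to date €2,195.45.
Claim 3 (€8,588): deductible met; 15% of €8,588 = €1,288.20. Adding that to €2,195.45 gives €3,483.65, past the €3,250 cap; owner pays only €3,250 − €2,195.45 = €1,054.55.

€1,054.55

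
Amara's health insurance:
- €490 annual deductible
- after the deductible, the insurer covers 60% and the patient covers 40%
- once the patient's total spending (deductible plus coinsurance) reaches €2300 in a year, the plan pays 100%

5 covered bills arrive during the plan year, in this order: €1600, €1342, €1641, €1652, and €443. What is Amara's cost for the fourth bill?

€172.80

Claim 1 — €1600: deductible takes €490, €1110 remains; coinsurance €1110 × 40% = €444. Patient pays €934; OOP now €934.
Claim 2 — €1342: 40% coinsurance on €1342 = €536.80. Patient pays €536.80; OOP now €1470.80.
Claim 3 — €1641: deductible already satisfied, so patient's share is 40% × €1641 = €656.40. Patient pays €656.40; OOP now €2127.20.
Claim 4 — €1652: deductible already satisfied, so patient's share is 40% × €1652 = €660.80. OOP would hit €2788 > €2300, so the cap limits the patient to €2300 − €2127.20 = €172.80.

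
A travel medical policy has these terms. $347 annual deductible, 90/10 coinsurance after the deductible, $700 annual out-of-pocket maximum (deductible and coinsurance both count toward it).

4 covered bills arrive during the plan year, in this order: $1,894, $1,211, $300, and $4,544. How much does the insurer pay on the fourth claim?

#1 ($1,894): $347 to deductible, leaving $1,547; coinsurance $1,547 × 10% = $154.70. Traveler pays $501.70; OOP now $501.70. Plan pays $1,894 − $501.70 = $1,392.30.
#2 ($1,211): 10% coinsurance on $1,211 = $121.10. Traveler pays $121.10; OOP now $622.80. Plan pays $1,211 − $121.10 = $1,089.90.
#3 ($300): deductible met; 10% of $300 = $30. Cost to traveler: $30. OOP to date $652.80. Plan pays $300 − $30 = $270.
#4 ($4,544): deductible met; 10% of $4,544 = $454.40. OOP would hit $1,107.20 > $700, so the cap limits the traveler to $700 − $652.80 = $47.20. Plan pays $4,544 − $47.20 = $4,496.80.

$4,496.80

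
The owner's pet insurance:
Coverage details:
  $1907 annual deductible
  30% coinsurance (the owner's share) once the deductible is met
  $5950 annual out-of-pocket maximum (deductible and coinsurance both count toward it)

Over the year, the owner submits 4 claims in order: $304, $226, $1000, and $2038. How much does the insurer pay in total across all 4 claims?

$1162.70

Claim 1 ($304): entire amount goes to the deductible. Cost to owner: $304. OOP to date $304. Insurer: $304 − $304 = $0.
Claim 2 ($226): fully absorbed by the deductible. Owner pays $226; OOP now $530. Insurer: $226 − $226 = $0.
Claim 3 ($1000): fully absorbed by the deductible. Cost to owner: $1000. OOP to date $1530. Insurer: $1000 − $1000 = $0.
Claim 4 ($2038): $377 finishes the deductible; $1661 goes to coinsurance; 30% of $1661 = $498.30. Cost to owner: $875.30. OOP to date $2405.30. Plan pays $2038 − $875.30 = $1162.70.
Insurer total = bills − owner's total = $3568 − $2405.30 = $1162.70.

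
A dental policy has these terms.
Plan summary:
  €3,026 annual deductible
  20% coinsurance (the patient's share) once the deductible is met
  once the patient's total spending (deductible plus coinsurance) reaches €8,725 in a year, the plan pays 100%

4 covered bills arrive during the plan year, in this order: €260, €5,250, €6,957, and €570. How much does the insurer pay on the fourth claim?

€456

Claim 1 — €260: fully absorbed by the deductible. Patient pays €260; OOP now €260. Plan pays €260 − €260 = €0.
Claim 2 — €5,250: €2,766 finishes the deductible; €2,484 goes to coinsurance; 20% of €2,484 = €496.80. Patient owes €3,262.80 (running OOP €3,522.80). Plan pays €5,250 − €3,262.80 = €1,987.20.
Claim 3 — €6,957: 20% coinsurance on €6,957 = €1,391.40. Patient owes €1,391.40 (running OOP €4,914.20). Plan pays €6,957 − €1,391.40 = €5,565.60.
Claim 4 — €570: deductible met; 20% of €570 = €114. Patient pays €114; OOP now €5,028.20. Insurer: €570 − €114 = €456.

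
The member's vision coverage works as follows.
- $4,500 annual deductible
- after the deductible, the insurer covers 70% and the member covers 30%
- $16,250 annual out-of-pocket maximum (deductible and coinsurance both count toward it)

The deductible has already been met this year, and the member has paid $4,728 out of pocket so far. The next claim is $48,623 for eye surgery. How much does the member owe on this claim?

With the deductible met, the entire $48,623 is subject to coinsurance.
Coinsurance: $48,623 × 30% = $14,586.90.
Adding $14,586.90 to the $4,728 already spent would give $19,314.90, which exceeds the $16,250 cap; the member pays just $16,250 − $4,728 = $11,522.

$11,522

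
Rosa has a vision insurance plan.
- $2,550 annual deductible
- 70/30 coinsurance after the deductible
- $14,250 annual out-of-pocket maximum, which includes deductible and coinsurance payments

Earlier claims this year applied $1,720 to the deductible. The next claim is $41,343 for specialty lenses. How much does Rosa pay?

$12,530

Deductible still to meet: $2,550 − $1,720 = $830.
That leaves $41,343 − $830 = $40,513 for coinsurance.
Coinsurance: $40,513 × 30% = $12,153.90.
Member responsibility before any cap: $830 + $12,153.90 = $12,983.90.
Adding $12,983.90 to the $1,720 already spent would give $14,703.90, which exceeds the $14,250 cap; the member pays just $14,250 − $1,720 = $12,530.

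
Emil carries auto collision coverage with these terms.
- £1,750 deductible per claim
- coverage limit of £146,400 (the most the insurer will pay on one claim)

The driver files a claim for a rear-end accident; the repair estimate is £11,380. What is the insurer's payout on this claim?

Less the £1,750 deductible: £11,380 − £1,750 = £9,630.
That's under the £146,400 cap, so the insurer reimburses the full £9,630.

£9,630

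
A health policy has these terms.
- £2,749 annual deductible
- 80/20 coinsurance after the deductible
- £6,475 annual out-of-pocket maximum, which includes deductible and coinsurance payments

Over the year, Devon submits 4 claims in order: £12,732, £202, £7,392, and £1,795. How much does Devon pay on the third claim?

£1,478.40

Claim 1 (£12,732): deductible takes £2,749, £9,983 remains; coinsurance £9,983 × 20% = £1,996.60. Cost to patient: £4,745.60. OOP to date £4,745.60.
Claim 2 (£202): deductible met; 20% of £202 = £40.40. Patient pays £40.40; OOP now £4,786.
Claim 3 (£7,392): deductible met; 20% of £7,392 = £1,478.40. Cost to patient: £1,478.40. OOP to date £6,264.40.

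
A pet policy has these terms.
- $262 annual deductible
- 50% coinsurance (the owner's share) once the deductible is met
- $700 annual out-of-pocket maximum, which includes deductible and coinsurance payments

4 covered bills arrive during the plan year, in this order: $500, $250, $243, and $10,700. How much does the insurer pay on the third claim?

Claim 1 — $500: $262 to deductible, leaving $238; coinsurance $238 × 50% = $119. Owner pays $381; OOP now $381. Plan pays $500 − $381 = $119.
Claim 2 — $250: deductible already satisfied, so owner's share is 50% × $250 = $125. Owner pays $125; OOP now $506. Insurer: $250 − $125 = $125.
Claim 3 — $243: 50% coinsurance on $243 = $121.50. Owner owes $121.50 (running OOP $627.50). Insurer: $243 − $121.50 = $121.50.

$121.50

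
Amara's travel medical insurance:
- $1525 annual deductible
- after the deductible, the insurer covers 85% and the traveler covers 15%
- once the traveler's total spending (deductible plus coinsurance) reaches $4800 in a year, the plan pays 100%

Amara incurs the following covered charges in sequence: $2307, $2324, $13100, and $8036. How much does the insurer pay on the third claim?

Claim 1 ($2307): $1525 finishes the deductible; $782 goes to coinsurance; 15% of $782 = $117.30. Cost to traveler: $1642.30. OOP to date $1642.30. Plan pays $2307 − $1642.30 = $664.70.
Claim 2 ($2324): deductible already satisfied, so traveler's share is 15% × $2324 = $348.60. Traveler owes $348.60 (running OOP $1990.90). Plan pays $2324 − $348.60 = $1975.40.
Claim 3 ($13100): 15% coinsurance on $13100 = $1965. Traveler pays $1965; OOP now $3955.90. Insurer: $13100 − $1965 = $11135.

$11135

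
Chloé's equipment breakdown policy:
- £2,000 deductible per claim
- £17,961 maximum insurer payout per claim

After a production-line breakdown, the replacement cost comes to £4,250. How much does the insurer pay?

After the deductible, £4,250 − £2,000 = £2,250 remains.
That's under the £17,961 cap, so the insurer reimburses the full £2,250.

£2,250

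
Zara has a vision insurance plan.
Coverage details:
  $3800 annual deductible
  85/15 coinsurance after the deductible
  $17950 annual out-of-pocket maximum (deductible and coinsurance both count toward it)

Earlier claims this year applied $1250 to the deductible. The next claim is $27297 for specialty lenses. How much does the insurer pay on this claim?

$21034.95

$1250 of the $3800 deductible is already met, leaving $2550.
After the $2550 deductible portion, $27297 − $2550 = $24747 is subject to coinsurance.
Member's 15% share of $24747 is $3712.05.
So the member owes $2550 + $3712.05 = $6262.05 before any cap.
Total out-of-pocket so far would be $1250 + $6262.05 = $7512.05, below the $17950 cap — no reduction.
The insurer covers the remainder: $27297 − $6262.05 = $21034.95.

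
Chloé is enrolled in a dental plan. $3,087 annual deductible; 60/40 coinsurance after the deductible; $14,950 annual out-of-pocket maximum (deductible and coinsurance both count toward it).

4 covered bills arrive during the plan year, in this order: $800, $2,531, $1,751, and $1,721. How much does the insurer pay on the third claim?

Bill 1, $800: entire amount goes to the deductible. Patient pays $800; OOP now $800. Insurer: $800 − $800 = $0.
Bill 2, $2,531: deductible takes $2,287, $244 remains; 40% of $244 = $97.60. Patient owes $2,384.60 (running OOP $3,184.60). Insurer: $2,531 − $2,384.60 = $146.40.
Bill 3, $1,751: deductible met; 40% of $1,751 = $700.40. Patient pays $700.40; OOP now $3,885. Plan pays $1,751 − $700.40 = $1,050.60.

$1,050.60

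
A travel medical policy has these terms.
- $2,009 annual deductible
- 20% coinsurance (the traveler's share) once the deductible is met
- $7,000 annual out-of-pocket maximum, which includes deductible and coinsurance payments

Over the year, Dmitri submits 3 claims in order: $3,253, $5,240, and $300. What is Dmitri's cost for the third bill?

$60

#1 ($3,253): $2,009 to deductible, leaving $1,244; 20% of $1,244 = $248.80. Traveler pays $2,257.80; OOP now $2,257.80.
#2 ($5,240): deductible met; 20% of $5,240 = $1,048. Traveler owes $1,048 (running OOP $3,305.80).
#3 ($300): deductible already satisfied, so traveler's share is 20% × $300 = $60. Traveler pays $60; OOP now $3,365.80.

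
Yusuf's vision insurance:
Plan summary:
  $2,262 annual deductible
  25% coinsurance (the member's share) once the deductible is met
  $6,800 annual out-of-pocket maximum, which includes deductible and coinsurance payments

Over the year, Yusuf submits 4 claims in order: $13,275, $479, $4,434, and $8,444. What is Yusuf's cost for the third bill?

Claim 1 ($13,275): $2,262 to deductible, leaving $11,013; coinsurance $11,013 × 25% = $2,753.25. Member pays $5,015.25; OOP now $5,015.25.
Claim 2 ($479): deductible met; 25% of $479 = $119.75. Member pays $119.75; OOP now $5,135.
Claim 3 ($4,434): deductible met; 25% of $4,434 = $1,108.50. Member owes $1,108.50 (running OOP $6,243.50).

$1,108.50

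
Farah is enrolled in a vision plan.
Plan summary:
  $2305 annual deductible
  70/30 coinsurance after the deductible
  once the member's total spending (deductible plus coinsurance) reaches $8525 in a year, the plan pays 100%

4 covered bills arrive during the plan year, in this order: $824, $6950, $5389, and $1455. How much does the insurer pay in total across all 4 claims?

$8619.10

Claim 1 — $824: entire amount goes to the deductible. Member owes $824 (running OOP $824). Plan pays $824 − $824 = $0.
Claim 2 — $6950: deductible takes $1481, $5469 remains; coinsurance $5469 × 30% = $1640.70. Member owes $3121.70 (running OOP $3945.70). Insurer: $6950 − $3121.70 = $3828.30.
Claim 3 — $5389: deductible already satisfied, so member's share is 30% × $5389 = $1616.70. Cost to member: $1616.70. OOP to date $5562.40. Insurer: $5389 − $1616.70 = $3772.30.
Claim 4 — $1455: deductible met; 30% of $1455 = $436.50. Cost to member: $436.50. OOP to date $5998.90. Insurer: $1455 − $436.50 = $1018.50.
Insurer total = bills − member's total = $14618 − $5998.90 = $8619.10.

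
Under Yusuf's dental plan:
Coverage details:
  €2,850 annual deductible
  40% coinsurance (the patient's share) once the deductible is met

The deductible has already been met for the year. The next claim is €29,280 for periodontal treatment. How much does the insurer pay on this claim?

€17,568

The deductible is already satisfied, so the full bill goes to coinsurance.
40% of €29,280 = €11,712 falls to the patient.
The insurer covers the remainder: €29,280 − €11,712 = €17,568.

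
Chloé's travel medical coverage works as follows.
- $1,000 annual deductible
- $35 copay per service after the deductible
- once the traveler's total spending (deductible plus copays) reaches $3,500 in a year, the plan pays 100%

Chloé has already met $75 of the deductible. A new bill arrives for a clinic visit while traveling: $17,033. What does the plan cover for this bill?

$75 of the $1,000 deductible is already met, leaving $925.
That leaves $17,033 − $925 = $16,108 for the copay.
Copay on this service: $35.
That puts the traveler's cost at $925 + $35 = $960 before any cap.
Cumulative spending $75 + $960 = $1,035 stays under the $3,500 maximum.
The insurer covers the remainder: $17,033 − $960 = $16,073.

$16,073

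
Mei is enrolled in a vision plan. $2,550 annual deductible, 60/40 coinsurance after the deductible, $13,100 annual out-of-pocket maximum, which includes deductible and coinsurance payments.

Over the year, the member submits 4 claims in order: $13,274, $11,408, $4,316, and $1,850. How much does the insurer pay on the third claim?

Claim 1 — $13,274: deductible takes $2,550, $10,724 remains; coinsurance $10,724 × 40% = $4,289.60. Cost to member: $6,839.60. OOP to date $6,839.60. Plan pays $13,274 − $6,839.60 = $6,434.40.
Claim 2 — $11,408: deductible met; 40% of $11,408 = $4,563.20. Member pays $4,563.20; OOP now $11,402.80. Plan pays $11,408 − $4,563.20 = $6,844.80.
Claim 3 — $4,316: deductible met; 40% of $4,316 = $1,726.40. That would push OOP to $13,129.20, over the $13,100 cap, so member pays $13,100 − $11,402.80 = $1,697.20. Insurer: $4,316 − $1,697.20 = $2,618.80.

$2,618.80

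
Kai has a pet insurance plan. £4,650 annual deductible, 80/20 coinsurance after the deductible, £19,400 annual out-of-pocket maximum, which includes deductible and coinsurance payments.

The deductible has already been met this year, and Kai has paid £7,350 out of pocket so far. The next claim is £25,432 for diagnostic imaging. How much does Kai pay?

With the deductible met, the entire £25,432 is subject to coinsurance.
Coinsurance: £25,432 × 20% = £5,086.40.
Year-to-date out-of-pocket becomes £7,350 + £5,086.40 = £12,436.40, still under the £19,400 maximum, so no cap applies.

£5,086.40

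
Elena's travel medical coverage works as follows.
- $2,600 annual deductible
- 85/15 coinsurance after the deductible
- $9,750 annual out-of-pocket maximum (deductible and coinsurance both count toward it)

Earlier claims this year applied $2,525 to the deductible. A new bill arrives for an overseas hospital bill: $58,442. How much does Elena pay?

$7,225

Deductible still to meet: $2,600 − $2,525 = $75.
That leaves $58,442 − $75 = $58,367 for coinsurance.
Traveler's 15% share of $58,367 is $8,755.05.
So the traveler owes $75 + $8,755.05 = $8,830.05 before any cap.
Adding $8,830.05 to the $2,525 already spent would give $11,355.05, which exceeds the $9,750 cap; the traveler pays just $9,750 − $2,525 = $7,225.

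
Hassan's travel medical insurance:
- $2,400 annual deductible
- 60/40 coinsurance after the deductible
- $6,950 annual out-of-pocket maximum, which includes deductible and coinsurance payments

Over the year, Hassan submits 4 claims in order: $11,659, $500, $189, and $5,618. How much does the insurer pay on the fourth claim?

$5,047.20

Claim 1 ($11,659): deductible takes $2,400, $9,259 remains; 40% of $9,259 = $3,703.60. Cost to traveler: $6,103.60. OOP to date $6,103.60. Insurer: $11,659 − $6,103.60 = $5,555.40.
Claim 2 ($500): deductible met; 40% of $500 = $200. Cost to traveler: $200. OOP to date $6,303.60. Plan pays $500 − $200 = $300.
Claim 3 ($189): deductible met; 40% of $189 = $75.60. Cost to traveler: $75.60. OOP to date $6,379.20. Insurer: $189 − $75.60 = $113.40.
Claim 4 ($5,618): deductible met; 40% of $5,618 = $2,247.20. Adding that to $6,379.20 gives $8,626.40, past the $6,950 cap; traveler pays only $6,950 − $6,379.20 = $570.80. Plan pays $5,618 − $570.80 = $5,047.20.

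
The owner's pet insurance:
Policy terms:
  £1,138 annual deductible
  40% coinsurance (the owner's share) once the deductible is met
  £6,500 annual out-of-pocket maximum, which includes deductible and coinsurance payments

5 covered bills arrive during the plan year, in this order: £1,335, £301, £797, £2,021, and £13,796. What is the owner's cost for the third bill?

Claim 1 — £1,335: £1,138 finishes the deductible; £197 goes to coinsurance; coinsurance £197 × 40% = £78.80. Cost to owner: £1,216.80. OOP to date £1,216.80.
Claim 2 — £301: deductible already satisfied, so owner's share is 40% × £301 = £120.40. Owner pays £120.40; OOP now £1,337.20.
Claim 3 — £797: 40% coinsurance on £797 = £318.80. Cost to owner: £318.80. OOP to date £1,656.

£318.80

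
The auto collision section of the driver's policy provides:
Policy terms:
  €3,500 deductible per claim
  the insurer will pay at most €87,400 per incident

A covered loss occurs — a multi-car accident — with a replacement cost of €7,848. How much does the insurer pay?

After the deductible, €7,848 − €3,500 = €4,348 remains.
That's under the €87,400 cap, so the insurer reimburses the full €4,348.

€4,348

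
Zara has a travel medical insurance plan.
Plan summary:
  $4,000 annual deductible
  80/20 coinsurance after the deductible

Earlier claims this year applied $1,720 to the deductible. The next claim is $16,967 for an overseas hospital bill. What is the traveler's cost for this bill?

Deductible still to meet: $4,000 − $1,720 = $2,280.
After the $2,280 deductible portion, $16,967 − $2,280 = $14,687 is subject to coinsurance.
Coinsurance: $14,687 × 20% = $2,937.40.
So the traveler owes $2,280 + $2,937.40 = $5,217.40.

$5,217.40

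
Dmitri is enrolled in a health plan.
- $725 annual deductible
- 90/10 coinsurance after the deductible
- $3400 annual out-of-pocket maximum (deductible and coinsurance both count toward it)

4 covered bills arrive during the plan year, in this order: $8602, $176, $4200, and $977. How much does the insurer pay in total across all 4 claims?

Claim 1 ($8602): $725 finishes the deductible; $7877 goes to coinsurance; coinsurance $7877 × 10% = $787.70. Patient pays $1512.70; OOP now $1512.70. Insurer: $8602 − $1512.70 = $7089.30.
Claim 2 ($176): 10% coinsurance on $176 = $17.60. Cost to patient: $17.60. OOP to date $1530.30. Plan pays $176 − $17.60 = $158.40.
Claim 3 ($4200): 10% coinsurance on $4200 = $420. Patient owes $420 (running OOP $1950.30). Plan pays $4200 − $420 = $3780.
Claim 4 ($977): deductible already satisfied, so patient's share is 10% × $977 = $97.70. Patient pays $97.70; OOP now $2048. Plan pays $977 − $97.70 = $879.30.
Insurer total: $7089.30 + $158.40 + $3780 + $879.30 = $11907.

$11907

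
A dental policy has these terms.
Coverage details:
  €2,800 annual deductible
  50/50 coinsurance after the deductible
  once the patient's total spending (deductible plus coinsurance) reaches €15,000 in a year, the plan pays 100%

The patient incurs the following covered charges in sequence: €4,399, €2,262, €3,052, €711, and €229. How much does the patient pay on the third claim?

Claim 1 (€4,399): €2,800 finishes the deductible; €1,599 goes to coinsurance; coinsurance €1,599 × 50% = €799.50. Patient owes €3,599.50 (running OOP €3,599.50).
Claim 2 (€2,262): deductible already satisfied, so patient's share is 50% × €2,262 = €1,131. Cost to patient: €1,131. OOP to date €4,730.50.
Claim 3 (€3,052): deductible already satisfied, so patient's share is 50% × €3,052 = €1,526. Patient pays €1,526; OOP now €6,256.50.

€1,526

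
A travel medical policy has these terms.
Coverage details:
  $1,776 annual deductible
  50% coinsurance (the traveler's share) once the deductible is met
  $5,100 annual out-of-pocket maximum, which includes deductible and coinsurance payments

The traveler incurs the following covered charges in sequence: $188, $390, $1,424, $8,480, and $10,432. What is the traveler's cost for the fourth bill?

$3,211

Bill 1, $188: fully absorbed by the deductible. Traveler owes $188 (running OOP $188).
Bill 2, $390: all of it applies to the deductible. Cost to traveler: $390. OOP to date $578.
Bill 3, $1,424: $1,198 finishes the deductible; $226 goes to coinsurance; traveler's 50% is $113. Traveler owes $1,311 (running OOP $1,889).
Bill 4, $8,480: 50% coinsurance on $8,480 = $4,240. Adding that to $1,889 gives $6,129, past the $5,100 cap; traveler pays only $5,100 − $1,889 = $3,211.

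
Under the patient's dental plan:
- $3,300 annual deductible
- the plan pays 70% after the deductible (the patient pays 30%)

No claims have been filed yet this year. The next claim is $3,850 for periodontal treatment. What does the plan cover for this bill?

Nothing has been paid toward the $3,300 deductible, so the first $3,300 of this charge is applied there.
After the $3,300 deductible portion, $3,850 − $3,300 = $550 is subject to coinsurance.
Coinsurance: $550 × 30% = $165.
Patient responsibility: $3,300 + $165 = $3,465.
Insurer pays the balance: $3,850 − $3,465 = $385.

$385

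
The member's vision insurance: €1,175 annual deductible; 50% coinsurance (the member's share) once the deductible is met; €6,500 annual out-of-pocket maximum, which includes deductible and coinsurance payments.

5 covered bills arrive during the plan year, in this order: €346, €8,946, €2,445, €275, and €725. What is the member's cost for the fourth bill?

€44

Claim 1 (€346): entire amount goes to the deductible. Cost to member: €346. OOP to date €346.
Claim 2 (€8,946): €829 finishes the deductible; €8,117 goes to coinsurance; member's 50% is €4,058.50. Member pays €4,887.50; OOP now €5,233.50.
Claim 3 (€2,445): deductible met; 50% of €2,445 = €1,222.50. Member owes €1,222.50 (running OOP €6,456).
Claim 4 (€275): deductible met; 50% of €275 = €137.50. That would push OOP to €6,593.50, over the €6,500 cap, so member pays €6,500 − €6,456 = €44.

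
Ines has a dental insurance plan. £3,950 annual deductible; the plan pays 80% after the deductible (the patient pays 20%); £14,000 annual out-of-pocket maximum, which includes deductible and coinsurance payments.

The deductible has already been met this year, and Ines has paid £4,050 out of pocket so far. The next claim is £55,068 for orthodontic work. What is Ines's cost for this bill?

£9,950

The deductible is already satisfied, so the full bill goes to coinsurance.
Patient's 20% share of £55,068 is £11,013.60.
Year-to-date out-of-pocket would reach £4,050 + £11,013.60 = £15,063.60, above the £14,000 maximum, so the patient pays only £14,000 − £4,050 = £9,950.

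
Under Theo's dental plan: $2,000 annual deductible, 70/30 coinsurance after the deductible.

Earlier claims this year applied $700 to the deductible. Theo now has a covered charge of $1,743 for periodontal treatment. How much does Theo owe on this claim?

$1,432.90

Deductible still to meet: $2,000 − $700 = $1,300.
That leaves $1,743 − $1,300 = $443 for coinsurance.
Patient's 30% share of $443 is $132.90.
Patient responsibility: $1,300 + $132.90 = $1,432.90.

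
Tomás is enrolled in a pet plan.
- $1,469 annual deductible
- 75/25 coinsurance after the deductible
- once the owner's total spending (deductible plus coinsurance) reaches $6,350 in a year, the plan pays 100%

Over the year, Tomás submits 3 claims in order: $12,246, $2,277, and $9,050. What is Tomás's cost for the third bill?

$1,617.50

Claim 1 — $12,246: deductible takes $1,469, $10,777 remains; owner's 25% is $2,694.25. Owner pays $4,163.25; OOP now $4,163.25.
Claim 2 — $2,277: deductible already satisfied, so owner's share is 25% × $2,277 = $569.25. Cost to owner: $569.25. OOP to date $4,732.50.
Claim 3 — $9,050: deductible already satisfied, so owner's share is 25% × $9,050 = $2,262.50. That would push OOP to $6,995, over the $6,350 cap, so owner pays $6,350 − $4,732.50 = $1,617.50.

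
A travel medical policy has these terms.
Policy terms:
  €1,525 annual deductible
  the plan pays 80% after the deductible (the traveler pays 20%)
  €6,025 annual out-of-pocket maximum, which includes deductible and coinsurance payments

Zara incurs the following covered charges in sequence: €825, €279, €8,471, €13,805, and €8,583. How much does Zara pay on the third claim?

€2,031

Claim 1 (€825): all of it applies to the deductible. Cost to traveler: €825. OOP to date €825.
Claim 2 (€279): entire amount goes to the deductible. Traveler pays €279; OOP now €1,104.
Claim 3 (€8,471): €421 finishes the deductible; €8,050 goes to coinsurance; coinsurance €8,050 × 20% = €1,610. Traveler owes €2,031 (running OOP €3,135).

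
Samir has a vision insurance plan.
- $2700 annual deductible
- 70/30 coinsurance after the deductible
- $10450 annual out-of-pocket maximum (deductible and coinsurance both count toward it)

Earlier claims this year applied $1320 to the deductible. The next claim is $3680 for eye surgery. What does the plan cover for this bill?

$1320 of the $2700 deductible is already met, leaving $1380.
That leaves $3680 − $1380 = $2300 for coinsurance.
Member's 30% share of $2300 is $690.
So the member owes $1380 + $690 = $2070 before any cap.
Total out-of-pocket so far would be $1320 + $2070 = $3390, below the $10450 cap — no reduction.
The plan picks up $3680 − $2070 = $1610.

$1610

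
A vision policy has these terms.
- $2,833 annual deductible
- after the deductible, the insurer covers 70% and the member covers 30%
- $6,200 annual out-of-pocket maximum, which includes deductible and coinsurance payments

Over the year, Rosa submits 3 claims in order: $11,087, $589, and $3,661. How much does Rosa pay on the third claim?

Claim 1 ($11,087): $2,833 to deductible, leaving $8,254; 30% of $8,254 = $2,476.20. Member pays $5,309.20; OOP now $5,309.20.
Claim 2 ($589): 30% coinsurance on $589 = $176.70. Cost to member: $176.70. OOP to date $5,485.90.
Claim 3 ($3,661): 30% coinsurance on $3,661 = $1,098.30. That would push OOP to $6,584.20, over the $6,200 cap, so member pays $6,200 − $5,485.90 = $714.10.

$714.10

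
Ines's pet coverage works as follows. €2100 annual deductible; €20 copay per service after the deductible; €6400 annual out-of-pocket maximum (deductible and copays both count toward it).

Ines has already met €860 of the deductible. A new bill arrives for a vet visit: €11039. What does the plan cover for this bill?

€9779

Remaining deductible: €2100 − €860 = €1240.
That leaves €11039 − €1240 = €9799 for the copay.
Copay on this service: €20.
So the owner owes €1240 + €20 = €1260 before any cap.
Total out-of-pocket so far would be €860 + €1260 = €2120, below the €6400 cap — no reduction.
The insurer covers the remainder: €11039 − €1260 = €9779.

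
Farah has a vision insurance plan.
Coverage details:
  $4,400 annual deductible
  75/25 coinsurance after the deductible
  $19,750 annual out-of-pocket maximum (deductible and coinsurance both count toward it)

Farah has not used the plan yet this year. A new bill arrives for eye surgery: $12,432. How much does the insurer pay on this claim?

Nothing has been paid toward the $4,400 deductible, so the first $4,400 of this charge is applied there.
After the $4,400 deductible portion, $12,432 − $4,400 = $8,032 is subject to coinsurance.
Coinsurance: $8,032 × 25% = $2,008.
That puts the member's cost at $4,400 + $2,008 = $6,408 before any cap.
Year-to-date out-of-pocket becomes $0 + $6,408 = $6,408, still under the $19,750 maximum, so no cap applies.
Insurer pays the balance: $12,432 − $6,408 = $6,024.

$6,024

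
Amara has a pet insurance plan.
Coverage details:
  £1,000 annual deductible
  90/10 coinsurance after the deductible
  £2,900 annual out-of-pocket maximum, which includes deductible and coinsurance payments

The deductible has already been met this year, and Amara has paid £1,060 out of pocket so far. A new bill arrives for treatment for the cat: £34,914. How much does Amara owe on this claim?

The deductible is already satisfied, so the full bill goes to coinsurance.
Owner's 10% share of £34,914 is £3,491.40.
Adding £3,491.40 to the £1,060 already spent would give £4,551.40, which exceeds the £2,900 cap; the owner pays just £2,900 − £1,060 = £1,840.

£1,840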